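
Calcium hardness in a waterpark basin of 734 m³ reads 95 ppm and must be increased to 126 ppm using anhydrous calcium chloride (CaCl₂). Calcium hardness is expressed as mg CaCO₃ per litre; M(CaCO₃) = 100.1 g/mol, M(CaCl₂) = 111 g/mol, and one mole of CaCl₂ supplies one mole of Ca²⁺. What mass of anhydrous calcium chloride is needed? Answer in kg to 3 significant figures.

25.2 kg

Volume: 734 m³ = 734,000 L.
Hardness to add: (126 − 95) = 31 mg/L as CaCO₃ × 734,000 L = 22,750 g as CaCO₃.
Moles of Ca²⁺ (1 mol Ca²⁺ ≡ 1 mol CaCO₃): 22,750 / 100.1 g/mol = 227.3 mol.
Mass of CaCl₂: 227.3 × 111 = 25,230 g.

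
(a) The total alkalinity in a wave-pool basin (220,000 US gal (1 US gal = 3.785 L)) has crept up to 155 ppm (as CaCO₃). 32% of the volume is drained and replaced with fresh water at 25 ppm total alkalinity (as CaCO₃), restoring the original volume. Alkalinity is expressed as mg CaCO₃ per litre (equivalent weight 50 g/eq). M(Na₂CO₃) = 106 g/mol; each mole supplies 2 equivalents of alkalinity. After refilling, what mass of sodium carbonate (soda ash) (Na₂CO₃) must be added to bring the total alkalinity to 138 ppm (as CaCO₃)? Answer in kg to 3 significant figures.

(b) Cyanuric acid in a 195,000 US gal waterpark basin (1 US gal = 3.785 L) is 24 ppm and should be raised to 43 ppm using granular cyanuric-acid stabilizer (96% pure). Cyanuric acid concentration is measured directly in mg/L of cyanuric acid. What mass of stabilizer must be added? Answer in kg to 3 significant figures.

(a) Volume: 220,000 US gal × 3.785 L/gal = 832,700 L.
(a) After draining 32% and refilling: 155 × 0.68 + 25 × 0.32 = 113.4 ppm.
(a) Deficit to target: 138 − 113.4 = 24.6 mg/L.
(a) As CaCO₃: 24.6 mg/L × 832,700 L = 20,480 g; ÷ 50 g/eq ÷ 2 = 204.8 mol Na₂CO₃.
(a) Mass: 204.8 × 106 = 21,710 g.

(b) Volume: 195,000 US gal × 3.785 L/gal = 738,075 L.
(b) CYA to add: (43 − 24) = 19 mg/L × 738,075 L = 14,020 g cyanuric acid.
(b) At 96% purity: 14,020 / 0.96 = 14,610 g product.

(a) 21.7 kg; (b) 14.6 kg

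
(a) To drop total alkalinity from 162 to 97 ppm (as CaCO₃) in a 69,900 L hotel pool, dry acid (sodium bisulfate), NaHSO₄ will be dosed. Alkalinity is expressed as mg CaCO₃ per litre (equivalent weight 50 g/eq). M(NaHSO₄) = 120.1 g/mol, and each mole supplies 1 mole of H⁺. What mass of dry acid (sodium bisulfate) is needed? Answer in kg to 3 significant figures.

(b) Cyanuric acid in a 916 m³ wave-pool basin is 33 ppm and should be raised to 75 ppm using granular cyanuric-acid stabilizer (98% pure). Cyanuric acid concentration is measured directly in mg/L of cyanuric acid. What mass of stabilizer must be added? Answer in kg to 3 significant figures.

(a) 10.9 kg; (b) 39.3 kg

(a) Alkalinity to neutralize: (162 − 97) = 65 mg/L as CaCO₃ × 69,900 L = 4544 g as CaCO₃.
(a) Equivalents of H⁺ required: 4544 ÷ 50 g/eq = 90.87 eq = 90.87 mol NaHSO₄.
(a) Mass of NaHSO₄: 90.87 × 120.1 = 10,910 g.

(b) Volume: 916 m³ = 916,000 L.
(b) CYA to add: (75 − 33) = 42 mg/L × 916,000 L = 38,470 g cyanuric acid.
(b) At 98% purity: 38,470 / 0.98 = 39,260 g product.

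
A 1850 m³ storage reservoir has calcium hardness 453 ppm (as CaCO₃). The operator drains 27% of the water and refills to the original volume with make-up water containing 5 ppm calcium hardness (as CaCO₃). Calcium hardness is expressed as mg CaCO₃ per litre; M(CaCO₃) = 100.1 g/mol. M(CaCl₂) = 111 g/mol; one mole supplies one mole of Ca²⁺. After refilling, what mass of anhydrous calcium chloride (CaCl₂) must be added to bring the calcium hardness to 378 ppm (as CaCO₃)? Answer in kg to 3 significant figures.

Volume: 1850 m³ = 1,850,000 L.
After draining 27% and refilling: 453 × 0.73 + 5 × 0.27 = 332.04 ppm.
Deficit to target: 378 − 332.04 = 45.96 mg/L.
As CaCO₃: 45.96 mg/L × 1,850,000 L = 85,030 g; ÷ 100.1 = 849.4 mol Ca²⁺.
Mass: 849.4 × 111 = 94,280 g.

94.3 kg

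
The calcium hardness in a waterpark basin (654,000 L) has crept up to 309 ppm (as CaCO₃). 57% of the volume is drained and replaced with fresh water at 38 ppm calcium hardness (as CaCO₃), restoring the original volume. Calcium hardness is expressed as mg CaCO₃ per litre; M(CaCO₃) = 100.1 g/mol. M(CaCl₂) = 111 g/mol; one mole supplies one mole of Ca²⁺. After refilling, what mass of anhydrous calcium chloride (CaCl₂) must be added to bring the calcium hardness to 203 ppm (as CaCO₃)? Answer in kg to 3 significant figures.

35.2 kg

After draining 57% and refilling: 309 × 0.43 + 38 × 0.57 = 154.53 ppm.
Deficit to target: 203 − 154.53 = 48.47 mg/L.
As CaCO₃: 48.47 mg/L × 654,000 L = 31,700 g; ÷ 100.1 = 316.7 mol Ca²⁺.
Mass: 316.7 × 111 = 35,150 g.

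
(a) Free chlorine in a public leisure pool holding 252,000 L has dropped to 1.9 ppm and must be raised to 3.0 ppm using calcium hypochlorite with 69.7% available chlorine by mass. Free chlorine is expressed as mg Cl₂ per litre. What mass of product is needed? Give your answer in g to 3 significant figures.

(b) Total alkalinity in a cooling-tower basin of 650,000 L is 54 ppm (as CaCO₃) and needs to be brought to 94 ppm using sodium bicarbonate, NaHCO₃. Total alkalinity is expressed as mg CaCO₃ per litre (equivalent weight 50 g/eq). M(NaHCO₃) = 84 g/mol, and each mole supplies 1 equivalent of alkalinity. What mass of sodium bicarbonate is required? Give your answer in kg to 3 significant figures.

(a) 398 g; (b) 43.7 kg

(a) Chlorine deficit: 3.0 − 1.9 = 1.1 ppm = 1.1 mg/L as Cl₂.
(a) Cl₂ equivalent needed: 1.1 mg/L × 252,000 L = 277,200 mg = 277.2 g.
(a) Product at 69.7% available chlorine: 277.2 / 0.697 = 397.7 g.

(b) Alkalinity to add: (94 − 54) = 40 mg/L as CaCO₃ × 650,000 L = 26,000 g as CaCO₃.
(b) Equivalents: 26,000 g ÷ 50 g/eq = 520 eq.
(b) NaHCO₃ supplies 1 eq per mole → 520 mol.
(b) Mass: 520 mol × 84 g/mol = 43,680 g.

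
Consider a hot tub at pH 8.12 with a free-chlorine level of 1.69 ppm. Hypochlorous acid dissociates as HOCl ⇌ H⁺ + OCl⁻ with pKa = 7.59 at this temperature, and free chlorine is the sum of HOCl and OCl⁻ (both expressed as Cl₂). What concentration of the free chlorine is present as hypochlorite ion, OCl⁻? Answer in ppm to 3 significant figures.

[OCl⁻]/[HOCl] = 10^(pH − pKa) = 10^(8.12 − 7.59) = 10^0.53 = 3.388.
Fraction as HOCl = 1 / (1 + 3.388) = 0.2279.
OCl⁻ = (1 − 0.2279) × 1.69 ppm = 1.305 ppm.

1.30 ppm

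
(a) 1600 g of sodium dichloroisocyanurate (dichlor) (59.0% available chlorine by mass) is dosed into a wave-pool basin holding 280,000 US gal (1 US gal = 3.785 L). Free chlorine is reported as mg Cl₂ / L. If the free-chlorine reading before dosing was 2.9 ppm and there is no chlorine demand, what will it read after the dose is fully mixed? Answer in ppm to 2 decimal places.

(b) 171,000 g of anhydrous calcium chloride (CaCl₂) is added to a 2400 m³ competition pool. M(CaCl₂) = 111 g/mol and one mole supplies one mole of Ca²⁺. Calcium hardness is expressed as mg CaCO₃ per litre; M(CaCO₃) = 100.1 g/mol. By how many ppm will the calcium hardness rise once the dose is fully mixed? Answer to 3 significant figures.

(a) Volume: 280,000 US gal × 3.785 L/gal = 1,059,800 L.
(a) Available chlorine delivered: 1600 g × 0.59 = 944 g as Cl₂.
(a) Concentration rise: 944 g / 1,059,800 L = 0.8907 mg/L = 0.89 ppm.
(a) Final FC: 2.9 + 0.89 = 3.79 ppm.

(b) Volume: 2400 m³ = 2,400,000 L.
(b) Moles of Ca²⁺: 171,000 g ÷ 111 g/mol = 1541 mol.
(b) As CaCO₃: 1541 mol × 100.1 g/mol = 154,200 g.
(b) Rise: 154,200 g / 2,400,000 L × 1000 = 64.25 mg/L.

(a) 3.79 ppm; (b) 64.3 ppm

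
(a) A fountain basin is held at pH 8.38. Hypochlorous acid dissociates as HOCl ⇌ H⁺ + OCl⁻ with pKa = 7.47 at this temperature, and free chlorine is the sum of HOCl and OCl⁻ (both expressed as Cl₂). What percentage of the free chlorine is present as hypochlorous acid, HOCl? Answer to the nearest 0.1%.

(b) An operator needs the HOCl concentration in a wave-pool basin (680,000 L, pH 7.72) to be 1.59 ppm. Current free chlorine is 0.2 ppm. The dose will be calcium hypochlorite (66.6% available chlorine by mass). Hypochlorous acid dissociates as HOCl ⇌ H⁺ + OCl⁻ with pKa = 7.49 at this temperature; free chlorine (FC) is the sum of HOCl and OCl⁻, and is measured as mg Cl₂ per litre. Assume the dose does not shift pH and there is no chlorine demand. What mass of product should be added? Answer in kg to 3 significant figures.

(a) 11.0%; (b) 4.18 kg

(a) [OCl⁻]/[HOCl] = 10^(pH − pKa) = 10^(8.38 − 7.47) = 10^0.91 = 8.128.
(a) Fraction as HOCl = 1 / (1 + 8.128) = 0.1095.

(b) [OCl⁻]/[HOCl] = 10^(pH − pKa) = 10^(7.72 − 7.49) = 1.698; fraction as HOCl = 1/(1 + 1.698) = 0.3706.
(b) Free chlorine required for 1.59 ppm HOCl: 1.59 / 0.3706 = 4.29 ppm.
(b) FC to add: 4.29 − 0.2 = 4.09 mg/L as Cl₂.
(b) Cl₂ equivalent: 4.09 mg/L × 680,000 L = 2781 g.
(b) Product at 66.6% available Cl: 2781 / 0.666 = 4176 g.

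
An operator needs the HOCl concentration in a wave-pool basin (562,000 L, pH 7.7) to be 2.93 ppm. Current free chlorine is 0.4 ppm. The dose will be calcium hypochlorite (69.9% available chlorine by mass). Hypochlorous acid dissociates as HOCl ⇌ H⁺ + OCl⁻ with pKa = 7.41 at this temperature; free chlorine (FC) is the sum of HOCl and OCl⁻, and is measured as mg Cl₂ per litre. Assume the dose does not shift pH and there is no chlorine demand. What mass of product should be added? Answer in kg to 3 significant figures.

[OCl⁻]/[HOCl] = 10^(pH − pKa) = 10^(7.7 − 7.41) = 1.95; fraction as HOCl = 1/(1 + 1.95) = 0.339.
Free chlorine required for 2.93 ppm HOCl: 2.93 / 0.339 = 8.643 ppm.
FC to add: 8.643 − 0.4 = 8.243 mg/L as Cl₂.
Cl₂ equivalent: 8.243 mg/L × 562,000 L = 4633 g.
Product at 69.9% available Cl: 4633 / 0.699 = 6627 g.

6.63 kg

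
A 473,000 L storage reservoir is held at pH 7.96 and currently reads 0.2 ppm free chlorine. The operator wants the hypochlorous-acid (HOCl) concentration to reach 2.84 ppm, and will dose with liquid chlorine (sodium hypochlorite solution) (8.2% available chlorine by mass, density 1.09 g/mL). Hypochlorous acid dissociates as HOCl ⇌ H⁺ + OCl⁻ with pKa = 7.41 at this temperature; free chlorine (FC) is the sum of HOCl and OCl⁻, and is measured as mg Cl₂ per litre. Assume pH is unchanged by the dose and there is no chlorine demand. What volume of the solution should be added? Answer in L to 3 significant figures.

67.3 L

[OCl⁻]/[HOCl] = 10^(pH − pKa) = 10^(7.96 − 7.41) = 3.548; fraction as HOCl = 1/(1 + 3.548) = 0.2199.
Free chlorine required for 2.84 ppm HOCl: 2.84 / 0.2199 = 12.92 ppm.
FC to add: 12.92 − 0.2 = 12.72 mg/L as Cl₂.
Cl₂ equivalent: 12.72 mg/L × 473,000 L = 6015 g.
Product at 8.2% available Cl: 6015 / 0.082 = 73,350 g.
Volume: 73,350 g ÷ 1.09 g/mL = 67,300 mL.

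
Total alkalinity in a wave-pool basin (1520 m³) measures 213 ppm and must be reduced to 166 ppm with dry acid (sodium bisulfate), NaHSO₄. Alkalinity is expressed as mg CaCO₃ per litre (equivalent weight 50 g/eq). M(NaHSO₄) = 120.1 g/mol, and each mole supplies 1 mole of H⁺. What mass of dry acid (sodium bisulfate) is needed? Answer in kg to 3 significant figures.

172 kg

Volume: 1520 m³ = 1,520,000 L.
Alkalinity to neutralize: (213 − 166) = 47 mg/L as CaCO₃ × 1,520,000 L = 71,440 g as CaCO₃.
Equivalents of H⁺ required: 71,440 ÷ 50 g/eq = 1429 eq = 1429 mol NaHSO₄.
Mass of NaHSO₄: 1429 × 120.1 = 171,600 g.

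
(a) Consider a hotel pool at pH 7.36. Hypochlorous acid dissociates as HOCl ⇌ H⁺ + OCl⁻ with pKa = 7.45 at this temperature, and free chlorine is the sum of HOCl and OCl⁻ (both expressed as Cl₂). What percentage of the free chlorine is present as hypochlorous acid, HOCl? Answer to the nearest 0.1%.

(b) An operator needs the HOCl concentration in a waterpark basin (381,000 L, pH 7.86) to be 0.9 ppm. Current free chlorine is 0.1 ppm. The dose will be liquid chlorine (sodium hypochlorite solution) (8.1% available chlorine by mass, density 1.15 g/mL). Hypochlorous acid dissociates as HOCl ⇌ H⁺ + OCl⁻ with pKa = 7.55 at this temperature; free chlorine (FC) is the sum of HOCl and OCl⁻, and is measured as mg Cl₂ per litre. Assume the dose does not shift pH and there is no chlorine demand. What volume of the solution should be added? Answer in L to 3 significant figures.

(a) [OCl⁻]/[HOCl] = 10^(pH − pKa) = 10^(7.36 − 7.45) = 10^-0.09 = 0.8128.
(a) Fraction as HOCl = 1 / (1 + 0.8128) = 0.5516.

(b) [OCl⁻]/[HOCl] = 10^(pH − pKa) = 10^(7.86 − 7.55) = 2.042; fraction as HOCl = 1/(1 + 2.042) = 0.3288.
(b) Free chlorine required for 0.9 ppm HOCl: 0.9 / 0.3288 = 2.738 ppm.
(b) FC to add: 2.738 − 0.1 = 2.638 mg/L as Cl₂.
(b) Cl₂ equivalent: 2.638 mg/L × 381,000 L = 1005 g.
(b) Product at 8.1% available Cl: 1005 / 0.081 = 12,410 g.
(b) Volume: 12,410 g ÷ 1.15 g/mL = 10,790 mL.

(a) 55.2%; (b) 10.8 L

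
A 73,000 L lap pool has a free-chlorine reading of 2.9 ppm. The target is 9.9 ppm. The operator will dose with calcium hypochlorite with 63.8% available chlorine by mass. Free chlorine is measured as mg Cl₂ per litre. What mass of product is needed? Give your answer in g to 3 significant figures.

801 g

Chlorine deficit: 9.9 − 2.9 = 7 ppm = 7 mg/L as Cl₂.
Cl₂ equivalent needed: 7 mg/L × 73,000 L = 511,000 mg = 511 g.
Product at 63.8% available chlorine: 511 / 0.638 = 800.9 g.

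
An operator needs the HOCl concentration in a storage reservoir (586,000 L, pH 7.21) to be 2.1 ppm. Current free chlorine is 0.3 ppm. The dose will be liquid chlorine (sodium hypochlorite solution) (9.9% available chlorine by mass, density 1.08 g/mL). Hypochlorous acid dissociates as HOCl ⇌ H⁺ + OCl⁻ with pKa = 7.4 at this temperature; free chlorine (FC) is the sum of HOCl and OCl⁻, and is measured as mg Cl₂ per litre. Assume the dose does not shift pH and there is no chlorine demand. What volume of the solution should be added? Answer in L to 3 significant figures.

[OCl⁻]/[HOCl] = 10^(pH − pKa) = 10^(7.21 − 7.4) = 0.6457; fraction as HOCl = 1/(1 + 0.6457) = 0.6077.
Free chlorine required for 2.1 ppm HOCl: 2.1 / 0.6077 = 3.456 ppm.
FC to add: 3.456 − 0.3 = 3.156 mg/L as Cl₂.
Cl₂ equivalent: 3.156 mg/L × 586,000 L = 1849 g.
Product at 9.9% available Cl: 1849 / 0.099 = 18,680 g.
Volume: 18,680 g ÷ 1.08 g/mL = 17,300 mL.

17.3 L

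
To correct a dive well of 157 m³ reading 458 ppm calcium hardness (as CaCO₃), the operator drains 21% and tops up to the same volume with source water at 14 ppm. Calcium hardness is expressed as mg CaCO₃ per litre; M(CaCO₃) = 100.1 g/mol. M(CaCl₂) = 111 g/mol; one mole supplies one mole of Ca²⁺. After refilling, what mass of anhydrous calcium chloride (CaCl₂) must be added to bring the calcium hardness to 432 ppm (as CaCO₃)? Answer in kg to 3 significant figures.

Volume: 157 m³ = 157,000 L.
After draining 21% and refilling: 458 × 0.79 + 14 × 0.21 = 364.76 ppm.
Deficit to target: 432 − 364.76 = 67.24 mg/L.
As CaCO₃: 67.24 mg/L × 157,000 L = 10,560 g; ÷ 100.1 = 105.5 mol Ca²⁺.
Mass: 105.5 × 111 = 11,710 g.

11.7 kg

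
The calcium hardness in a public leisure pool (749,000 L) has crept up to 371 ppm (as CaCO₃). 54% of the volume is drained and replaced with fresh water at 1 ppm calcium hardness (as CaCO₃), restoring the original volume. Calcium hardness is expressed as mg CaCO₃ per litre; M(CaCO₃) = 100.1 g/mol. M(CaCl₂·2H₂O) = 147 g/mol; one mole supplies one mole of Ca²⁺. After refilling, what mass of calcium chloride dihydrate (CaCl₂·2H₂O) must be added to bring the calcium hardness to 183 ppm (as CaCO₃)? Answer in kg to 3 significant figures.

After draining 54% and refilling: 371 × 0.46 + 1 × 0.54 = 171.2 ppm.
Deficit to target: 183 − 171.2 = 11.8 mg/L.
As CaCO₃: 11.8 mg/L × 749,000 L = 8838 g; ÷ 100.1 = 88.29 mol Ca²⁺.
Mass: 88.29 × 147 = 12,980 g.

13.0 kg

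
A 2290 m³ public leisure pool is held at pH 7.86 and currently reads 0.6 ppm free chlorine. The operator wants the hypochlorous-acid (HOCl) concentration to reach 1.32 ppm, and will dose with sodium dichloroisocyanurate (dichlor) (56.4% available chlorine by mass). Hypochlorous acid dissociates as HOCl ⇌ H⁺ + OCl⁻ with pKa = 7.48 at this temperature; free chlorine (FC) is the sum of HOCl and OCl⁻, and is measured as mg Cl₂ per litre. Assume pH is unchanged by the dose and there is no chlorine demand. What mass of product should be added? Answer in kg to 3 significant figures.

Volume: 2290 m³ = 2,290,000 L.
[OCl⁻]/[HOCl] = 10^(pH − pKa) = 10^(7.86 − 7.48) = 2.399; fraction as HOCl = 1/(1 + 2.399) = 0.2942.
Free chlorine required for 1.32 ppm HOCl: 1.32 / 0.2942 = 4.486 ppm.
FC to add: 4.486 − 0.6 = 3.886 mg/L as Cl₂.
Cl₂ equivalent: 3.886 mg/L × 2,290,000 L = 8900 g.
Product at 56.4% available Cl: 8900 / 0.564 = 15,780 g.

15.8 kg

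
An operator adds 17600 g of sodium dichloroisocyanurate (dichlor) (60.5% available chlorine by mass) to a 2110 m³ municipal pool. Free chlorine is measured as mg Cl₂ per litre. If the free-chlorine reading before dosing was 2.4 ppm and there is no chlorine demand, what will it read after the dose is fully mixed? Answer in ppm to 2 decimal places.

7.45 ppm

Volume: 2110 m³ = 2,110,000 L.
Available chlorine delivered: 17,600 g × 0.605 = 10,650 g as Cl₂.
Concentration rise: 10,650 g / 2,110,000 L = 5.046 mg/L = 5.05 ppm.
Final FC: 2.4 + 5.05 = 7.45 ppm.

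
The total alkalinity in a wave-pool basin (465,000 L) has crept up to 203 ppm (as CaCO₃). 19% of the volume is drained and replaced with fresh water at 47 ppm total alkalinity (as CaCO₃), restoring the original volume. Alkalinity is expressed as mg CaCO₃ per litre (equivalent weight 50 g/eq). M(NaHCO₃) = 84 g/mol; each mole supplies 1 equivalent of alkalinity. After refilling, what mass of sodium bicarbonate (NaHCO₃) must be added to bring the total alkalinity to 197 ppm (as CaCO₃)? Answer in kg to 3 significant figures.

18.5 kg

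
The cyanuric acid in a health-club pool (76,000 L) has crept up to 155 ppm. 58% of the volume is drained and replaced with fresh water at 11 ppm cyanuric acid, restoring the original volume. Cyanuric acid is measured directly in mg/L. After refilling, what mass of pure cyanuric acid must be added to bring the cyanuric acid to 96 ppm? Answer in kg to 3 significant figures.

1.86 kg

After draining 58% and refilling: 155 × 0.42 + 11 × 0.58 = 71.48 ppm.
Deficit to target: 96 − 71.48 = 24.52 mg/L.
Mass: 24.52 mg/L × 76,000 L = 1864 g cyanuric acid.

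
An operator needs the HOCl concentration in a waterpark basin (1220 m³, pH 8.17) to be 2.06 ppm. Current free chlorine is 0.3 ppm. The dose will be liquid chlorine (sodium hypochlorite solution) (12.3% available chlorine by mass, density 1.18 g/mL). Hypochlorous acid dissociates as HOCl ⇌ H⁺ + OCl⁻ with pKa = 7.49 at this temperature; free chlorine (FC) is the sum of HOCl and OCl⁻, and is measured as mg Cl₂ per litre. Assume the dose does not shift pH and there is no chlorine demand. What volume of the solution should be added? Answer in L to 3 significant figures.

97.7 L

Volume: 1220 m³ = 1,220,000 L.
[OCl⁻]/[HOCl] = 10^(pH − pKa) = 10^(8.17 − 7.49) = 4.786; fraction as HOCl = 1/(1 + 4.786) = 0.1728.
Free chlorine required for 2.06 ppm HOCl: 2.06 / 0.1728 = 11.92 ppm.
FC to add: 11.92 − 0.3 = 11.62 mg/L as Cl₂.
Cl₂ equivalent: 11.62 mg/L × 1,220,000 L = 14,180 g.
Product at 12.3% available Cl: 14,180 / 0.123 = 115,300 g.
Volume: 115,300 g ÷ 1.18 g/mL = 97,670 mL.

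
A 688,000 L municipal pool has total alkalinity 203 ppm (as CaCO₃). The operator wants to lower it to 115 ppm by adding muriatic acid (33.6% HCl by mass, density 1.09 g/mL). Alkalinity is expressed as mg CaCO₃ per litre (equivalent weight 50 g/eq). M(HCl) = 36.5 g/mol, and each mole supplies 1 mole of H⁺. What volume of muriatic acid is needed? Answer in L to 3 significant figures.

121 L

Alkalinity to neutralize: (203 − 115) = 88 mg/L as CaCO₃ × 688,000 L = 60,540 g as CaCO₃.
Equivalents of H⁺ required: 60,540 ÷ 50 g/eq = 1211 eq = 1211 mol HCl.
Mass of HCl: 1211 × 36.5 = 44,200 g.
Mass of 33.6% solution: 44,200 / 0.336 = 131,500 g.
Volume: 131,500 g ÷ 1.09 g/mL = 120,700 mL.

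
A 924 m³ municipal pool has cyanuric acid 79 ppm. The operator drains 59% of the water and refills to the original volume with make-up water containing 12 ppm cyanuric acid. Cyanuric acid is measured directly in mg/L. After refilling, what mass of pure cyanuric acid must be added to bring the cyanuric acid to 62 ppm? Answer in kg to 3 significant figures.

Volume: 924 m³ = 924,000 L.
After draining 59% and refilling: 79 × 0.41 + 12 × 0.59 = 39.47 ppm.
Deficit to target: 62 − 39.47 = 22.53 mg/L.
Mass: 22.53 mg/L × 924,000 L = 20,820 g cyanuric acid.

20.8 kg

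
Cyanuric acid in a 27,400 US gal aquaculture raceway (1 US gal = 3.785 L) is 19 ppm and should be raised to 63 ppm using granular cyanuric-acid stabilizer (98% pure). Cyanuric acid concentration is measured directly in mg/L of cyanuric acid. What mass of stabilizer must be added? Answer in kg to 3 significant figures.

4.66 kg

Volume: 27,400 US gal × 3.785 L/gal = 103,709 L.
CYA to add: (63 − 19) = 44 mg/L × 103,709 L = 4563 g cyanuric acid.
At 98% purity: 4563 / 0.98 = 4656 g product.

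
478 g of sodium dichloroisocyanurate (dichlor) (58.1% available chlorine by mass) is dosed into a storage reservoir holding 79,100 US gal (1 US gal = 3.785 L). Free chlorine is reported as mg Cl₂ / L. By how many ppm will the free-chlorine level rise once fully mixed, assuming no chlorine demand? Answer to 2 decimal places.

0.93 ppm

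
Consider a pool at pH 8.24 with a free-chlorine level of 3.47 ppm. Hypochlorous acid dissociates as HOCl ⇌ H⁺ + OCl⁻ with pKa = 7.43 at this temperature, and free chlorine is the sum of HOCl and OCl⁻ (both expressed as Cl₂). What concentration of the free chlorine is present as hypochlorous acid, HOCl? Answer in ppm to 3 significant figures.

[OCl⁻]/[HOCl] = 10^(pH − pKa) = 10^(8.24 − 7.43) = 10^0.81 = 6.457.
Fraction as HOCl = 1 / (1 + 6.457) = 0.1341.
HOCl = 0.1341 × 3.47 ppm = 0.4654 ppm.

0.465 ppm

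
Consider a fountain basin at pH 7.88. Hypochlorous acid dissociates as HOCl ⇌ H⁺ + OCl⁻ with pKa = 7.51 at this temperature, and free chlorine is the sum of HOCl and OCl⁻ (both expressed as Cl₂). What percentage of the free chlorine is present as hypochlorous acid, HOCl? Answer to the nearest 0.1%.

29.9%

[OCl⁻]/[HOCl] = 10^(pH − pKa) = 10^(7.88 − 7.51) = 10^0.37 = 2.344.
Fraction as HOCl = 1 / (1 + 2.344) = 0.299.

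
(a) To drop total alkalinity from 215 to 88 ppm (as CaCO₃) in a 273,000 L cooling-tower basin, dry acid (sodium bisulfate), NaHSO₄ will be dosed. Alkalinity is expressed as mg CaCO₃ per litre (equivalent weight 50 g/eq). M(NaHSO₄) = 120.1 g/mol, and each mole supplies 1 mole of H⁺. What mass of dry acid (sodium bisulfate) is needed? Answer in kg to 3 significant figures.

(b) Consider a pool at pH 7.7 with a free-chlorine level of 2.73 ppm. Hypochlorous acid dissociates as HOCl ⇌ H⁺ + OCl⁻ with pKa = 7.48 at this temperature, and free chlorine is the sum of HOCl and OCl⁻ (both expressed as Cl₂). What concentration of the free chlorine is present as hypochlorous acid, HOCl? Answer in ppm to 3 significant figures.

(a) Alkalinity to neutralize: (215 − 88) = 127 mg/L as CaCO₃ × 273,000 L = 34,670 g as CaCO₃.
(a) Equivalents of H⁺ required: 34,670 ÷ 50 g/eq = 693.4 eq = 693.4 mol NaHSO₄.
(a) Mass of NaHSO₄: 693.4 × 120.1 = 83,280 g.

(b) [OCl⁻]/[HOCl] = 10^(pH − pKa) = 10^(7.7 − 7.48) = 10^0.22 = 1.66.
(b) Fraction as HOCl = 1 / (1 + 1.66) = 0.376.
(b) HOCl = 0.376 × 2.73 ppm = 1.026 ppm.

(a) 83.3 kg; (b) 1.03 ppm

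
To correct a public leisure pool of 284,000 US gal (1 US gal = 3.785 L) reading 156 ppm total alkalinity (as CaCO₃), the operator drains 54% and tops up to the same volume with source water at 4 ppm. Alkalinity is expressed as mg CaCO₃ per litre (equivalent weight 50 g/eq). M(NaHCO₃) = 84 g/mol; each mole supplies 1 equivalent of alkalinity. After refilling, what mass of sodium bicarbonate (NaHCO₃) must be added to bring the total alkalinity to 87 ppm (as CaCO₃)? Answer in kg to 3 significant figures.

Volume: 284,000 US gal × 3.785 L/gal = 1,074,940 L.
After draining 54% and refilling: 156 × 0.46 + 4 × 0.54 = 73.92 ppm.
Deficit to target: 87 − 73.92 = 13.08 mg/L.
As CaCO₃: 13.08 mg/L × 1,074,940 L = 14,060 g; ÷ 50 g/eq ÷ 1 = 281.2 mol NaHCO₃.
Mass: 281.2 × 84 = 23,620 g.

23.6 kg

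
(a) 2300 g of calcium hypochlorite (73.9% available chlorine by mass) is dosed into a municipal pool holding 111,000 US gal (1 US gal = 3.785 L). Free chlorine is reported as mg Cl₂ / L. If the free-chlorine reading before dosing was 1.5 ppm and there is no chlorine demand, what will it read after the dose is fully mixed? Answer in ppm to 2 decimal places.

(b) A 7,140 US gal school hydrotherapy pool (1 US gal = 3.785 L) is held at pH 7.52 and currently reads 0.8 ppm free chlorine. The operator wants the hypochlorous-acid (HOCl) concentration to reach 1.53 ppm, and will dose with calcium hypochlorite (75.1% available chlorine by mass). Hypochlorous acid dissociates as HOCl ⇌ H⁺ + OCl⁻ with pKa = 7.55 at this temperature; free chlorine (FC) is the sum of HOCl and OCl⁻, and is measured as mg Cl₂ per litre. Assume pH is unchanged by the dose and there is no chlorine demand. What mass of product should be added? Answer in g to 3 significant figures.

(a) 5.55 ppm; (b) 77.7 g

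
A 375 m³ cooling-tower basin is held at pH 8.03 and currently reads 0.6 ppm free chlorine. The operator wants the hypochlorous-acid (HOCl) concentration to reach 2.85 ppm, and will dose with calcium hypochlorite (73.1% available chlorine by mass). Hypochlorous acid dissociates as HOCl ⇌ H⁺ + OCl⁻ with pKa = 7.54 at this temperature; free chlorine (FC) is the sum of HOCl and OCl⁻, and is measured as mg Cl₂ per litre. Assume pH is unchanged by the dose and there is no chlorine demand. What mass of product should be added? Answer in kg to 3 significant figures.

Volume: 375 m³ = 375,000 L.
[OCl⁻]/[HOCl] = 10^(pH − pKa) = 10^(8.03 − 7.54) = 3.09; fraction as HOCl = 1/(1 + 3.09) = 0.2445.
Free chlorine required for 2.85 ppm HOCl: 2.85 / 0.2445 = 11.66 ppm.
FC to add: 11.66 − 0.6 = 11.06 mg/L as Cl₂.
Cl₂ equivalent: 11.06 mg/L × 375,000 L = 4147 g.
Product at 73.1% available Cl: 4147 / 0.731 = 5672 g.

5.67 kg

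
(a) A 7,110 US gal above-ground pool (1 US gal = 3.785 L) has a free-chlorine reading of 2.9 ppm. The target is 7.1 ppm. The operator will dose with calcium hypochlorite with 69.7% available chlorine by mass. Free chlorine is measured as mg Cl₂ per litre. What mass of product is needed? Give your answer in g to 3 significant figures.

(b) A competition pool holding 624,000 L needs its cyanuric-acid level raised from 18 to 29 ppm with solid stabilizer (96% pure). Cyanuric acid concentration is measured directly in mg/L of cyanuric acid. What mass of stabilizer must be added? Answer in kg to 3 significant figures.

(a) 162 g; (b) 7.15 kg

(a) Volume: 7,110 US gal × 3.785 L/gal = 26,911 L.
(a) Chlorine deficit: 7.1 − 2.9 = 4.2 ppm = 4.2 mg/L as Cl₂.
(a) Cl₂ equivalent needed: 4.2 mg/L × 26,911 L = 113,000 mg = 113 g.
(a) Product at 69.7% available chlorine: 113 / 0.697 = 162.2 g.

(b) CYA to add: (29 − 18) = 11 mg/L × 624,000 L = 6864 g cyanuric acid.
(b) At 96% purity: 6864 / 0.96 = 7150 g product.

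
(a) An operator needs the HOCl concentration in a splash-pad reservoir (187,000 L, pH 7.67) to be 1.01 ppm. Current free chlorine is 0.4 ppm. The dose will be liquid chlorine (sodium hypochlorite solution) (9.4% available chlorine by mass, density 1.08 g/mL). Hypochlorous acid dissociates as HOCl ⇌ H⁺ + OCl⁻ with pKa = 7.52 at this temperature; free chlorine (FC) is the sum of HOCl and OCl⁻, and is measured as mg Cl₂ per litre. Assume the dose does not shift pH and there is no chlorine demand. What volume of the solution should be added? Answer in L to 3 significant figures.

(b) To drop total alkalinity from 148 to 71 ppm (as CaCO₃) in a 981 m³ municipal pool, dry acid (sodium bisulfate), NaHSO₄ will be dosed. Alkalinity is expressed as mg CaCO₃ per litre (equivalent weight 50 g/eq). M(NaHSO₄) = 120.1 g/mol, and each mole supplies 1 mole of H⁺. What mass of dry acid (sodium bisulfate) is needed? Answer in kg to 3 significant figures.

(a) 3.75 L; (b) 181 kg

(a) [OCl⁻]/[HOCl] = 10^(pH − pKa) = 10^(7.67 − 7.52) = 1.413; fraction as HOCl = 1/(1 + 1.413) = 0.4145.
(a) Free chlorine required for 1.01 ppm HOCl: 1.01 / 0.4145 = 2.437 ppm.
(a) FC to add: 2.437 − 0.4 = 2.037 mg/L as Cl₂.
(a) Cl₂ equivalent: 2.037 mg/L × 187,000 L = 380.9 g.
(a) Product at 9.4% available Cl: 380.9 / 0.094 = 4052 g.
(a) Volume: 4052 g ÷ 1.08 g/mL = 3752 mL.

(b) Volume: 981 m³ = 981,000 L.
(b) Alkalinity to neutralize: (148 − 71) = 77 mg/L as CaCO₃ × 981,000 L = 75,540 g as CaCO₃.
(b) Equivalents of H⁺ required: 75,540 ÷ 50 g/eq = 1511 eq = 1511 mol NaHSO₄.
(b) Mass of NaHSO₄: 1511 × 120.1 = 181,400 g.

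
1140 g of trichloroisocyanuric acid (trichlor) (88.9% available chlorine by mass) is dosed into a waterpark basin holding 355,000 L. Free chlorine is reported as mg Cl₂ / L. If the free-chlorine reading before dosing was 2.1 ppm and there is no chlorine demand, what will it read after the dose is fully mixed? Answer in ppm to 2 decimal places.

Available chlorine delivered: 1140 g × 0.889 = 1013 g as Cl₂.
Concentration rise: 1013 g / 355,000 L = 2.855 mg/L = 2.85 ppm.
Final FC: 2.1 + 2.85 = 4.95 ppm.

4.95 ppm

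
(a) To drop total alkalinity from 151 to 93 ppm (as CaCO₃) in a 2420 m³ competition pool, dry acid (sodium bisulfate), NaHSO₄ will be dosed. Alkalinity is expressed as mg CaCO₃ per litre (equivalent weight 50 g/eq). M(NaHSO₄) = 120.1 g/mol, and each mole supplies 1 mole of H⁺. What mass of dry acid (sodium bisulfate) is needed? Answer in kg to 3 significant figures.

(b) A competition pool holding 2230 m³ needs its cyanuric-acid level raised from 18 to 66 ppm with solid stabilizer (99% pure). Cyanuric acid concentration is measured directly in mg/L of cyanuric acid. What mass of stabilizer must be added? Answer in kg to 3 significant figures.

(a) 337 kg; (b) 108 kg

(a) Volume: 2420 m³ = 2,420,000 L.
(a) Alkalinity to neutralize: (151 − 93) = 58 mg/L as CaCO₃ × 2,420,000 L = 140,400 g as CaCO₃.
(a) Equivalents of H⁺ required: 140,400 ÷ 50 g/eq = 2807 eq = 2807 mol NaHSO₄.
(a) Mass of NaHSO₄: 2807 × 120.1 = 337,100 g.

(b) Volume: 2230 m³ = 2,230,000 L.
(b) CYA to add: (66 − 18) = 48 mg/L × 2,230,000 L = 107,000 g cyanuric acid.
(b) At 99% purity: 107,000 / 0.99 = 108,100 g product.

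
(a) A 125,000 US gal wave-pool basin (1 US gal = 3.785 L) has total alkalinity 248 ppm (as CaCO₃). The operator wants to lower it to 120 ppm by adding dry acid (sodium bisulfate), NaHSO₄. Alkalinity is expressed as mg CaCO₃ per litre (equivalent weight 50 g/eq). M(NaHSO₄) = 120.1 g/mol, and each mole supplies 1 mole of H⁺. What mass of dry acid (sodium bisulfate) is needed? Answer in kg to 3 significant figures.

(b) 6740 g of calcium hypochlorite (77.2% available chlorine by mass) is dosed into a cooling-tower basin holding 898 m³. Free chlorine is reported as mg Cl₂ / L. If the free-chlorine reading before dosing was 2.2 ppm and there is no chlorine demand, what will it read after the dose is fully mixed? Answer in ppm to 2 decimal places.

(a) 145 kg; (b) 7.99 ppm

(a) Volume: 125,000 US gal × 3.785 L/gal = 473,125 L.
(a) Alkalinity to neutralize: (248 − 120) = 128 mg/L as CaCO₃ × 473,125 L = 60,560 g as CaCO₃.
(a) Equivalents of H⁺ required: 60,560 ÷ 50 g/eq = 1211 eq = 1211 mol NaHSO₄.
(a) Mass of NaHSO₄: 1211 × 120.1 = 145,500 g.

(b) Volume: 898 m³ = 898,000 L.
(b) Available chlorine delivered: 6740 g × 0.772 = 5203 g as Cl₂.
(b) Concentration rise: 5203 g / 898,000 L = 5.794 mg/L = 5.79 ppm.
(b) Final FC: 2.2 + 5.79 = 7.99 ppm.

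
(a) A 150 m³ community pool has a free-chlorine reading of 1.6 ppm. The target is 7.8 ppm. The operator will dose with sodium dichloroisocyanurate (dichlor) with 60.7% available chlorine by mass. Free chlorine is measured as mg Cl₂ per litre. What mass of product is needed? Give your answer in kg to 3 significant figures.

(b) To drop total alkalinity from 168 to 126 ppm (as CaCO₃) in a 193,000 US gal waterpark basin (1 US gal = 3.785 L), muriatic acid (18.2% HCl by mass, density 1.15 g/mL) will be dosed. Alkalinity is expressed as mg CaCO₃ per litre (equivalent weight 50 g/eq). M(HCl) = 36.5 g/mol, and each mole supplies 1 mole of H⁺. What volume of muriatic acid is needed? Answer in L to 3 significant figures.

(a) 1.53 kg; (b) 107 L

(a) Volume: 150 m³ = 150,000 L.
(a) Chlorine deficit: 7.8 − 1.6 = 6.2 ppm = 6.2 mg/L as Cl₂.
(a) Cl₂ equivalent needed: 6.2 mg/L × 150,000 L = 930,000 mg = 930 g.
(a) Product at 60.7% available chlorine: 930 / 0.607 = 1532 g.

(b) Volume: 193,000 US gal × 3.785 L/gal = 730,505 L.
(b) Alkalinity to neutralize: (168 − 126) = 42 mg/L as CaCO₃ × 730,505 L = 30,680 g as CaCO₃.
(b) Equivalents of H⁺ required: 30,680 ÷ 50 g/eq = 613.6 eq = 613.6 mol HCl.
(b) Mass of HCl: 613.6 × 36.5 = 22,400 g.
(b) Mass of 18.2% solution: 22,400 / 0.182 = 123,100 g.
(b) Volume: 123,100 g ÷ 1.15 g/mL = 107,000 mL.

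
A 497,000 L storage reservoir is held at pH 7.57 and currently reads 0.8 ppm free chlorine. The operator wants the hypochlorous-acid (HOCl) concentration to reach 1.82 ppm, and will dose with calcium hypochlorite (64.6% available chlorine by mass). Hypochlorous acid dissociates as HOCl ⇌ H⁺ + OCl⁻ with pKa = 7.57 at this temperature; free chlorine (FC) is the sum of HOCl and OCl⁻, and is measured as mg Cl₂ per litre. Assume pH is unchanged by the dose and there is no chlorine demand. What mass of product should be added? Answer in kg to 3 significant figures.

[OCl⁻]/[HOCl] = 10^(pH − pKa) = 10^(7.57 − 7.57) = 1; fraction as HOCl = 1/(1 + 1) = 0.5.
Free chlorine required for 1.82 ppm HOCl: 1.82 / 0.5 = 3.64 ppm.
FC to add: 3.64 − 0.8 = 2.84 mg/L as Cl₂.
Cl₂ equivalent: 2.84 mg/L × 497,000 L = 1411 g.
Product at 64.6% available Cl: 1411 / 0.646 = 2185 g.

2.18 kg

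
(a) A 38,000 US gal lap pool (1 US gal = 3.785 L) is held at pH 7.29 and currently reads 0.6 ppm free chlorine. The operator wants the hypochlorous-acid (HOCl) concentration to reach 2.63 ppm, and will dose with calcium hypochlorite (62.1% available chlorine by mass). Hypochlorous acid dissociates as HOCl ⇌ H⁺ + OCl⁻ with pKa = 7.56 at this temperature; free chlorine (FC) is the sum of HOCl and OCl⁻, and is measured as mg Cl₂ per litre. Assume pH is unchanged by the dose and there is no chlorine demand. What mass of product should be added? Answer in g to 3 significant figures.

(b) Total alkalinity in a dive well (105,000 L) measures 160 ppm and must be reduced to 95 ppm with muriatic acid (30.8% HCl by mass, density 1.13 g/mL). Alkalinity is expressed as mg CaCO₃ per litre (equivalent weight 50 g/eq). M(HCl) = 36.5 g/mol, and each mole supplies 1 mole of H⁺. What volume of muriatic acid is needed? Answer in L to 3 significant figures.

(a) 797 g; (b) 14.3 L

(a) Volume: 38,000 US gal × 3.785 L/gal = 143,830 L.
(a) [OCl⁻]/[HOCl] = 10^(pH − pKa) = 10^(7.29 − 7.56) = 0.537; fraction as HOCl = 1/(1 + 0.537) = 0.6506.
(a) Free chlorine required for 2.63 ppm HOCl: 2.63 / 0.6506 = 4.042 ppm.
(a) FC to add: 4.042 − 0.6 = 3.442 mg/L as Cl₂.
(a) Cl₂ equivalent: 3.442 mg/L × 143,830 L = 495.1 g.
(a) Product at 62.1% available Cl: 495.1 / 0.621 = 797.3 g.

(b) Alkalinity to neutralize: (160 − 95) = 65 mg/L as CaCO₃ × 105,000 L = 6825 g as CaCO₃.
(b) Equivalents of H⁺ required: 6825 ÷ 50 g/eq = 136.5 eq = 136.5 mol HCl.
(b) Mass of HCl: 136.5 × 36.5 = 4982 g.
(b) Mass of 30.8% solution: 4982 / 0.308 = 16,180 g.
(b) Volume: 16,180 g ÷ 1.13 g/mL = 14,320 mL.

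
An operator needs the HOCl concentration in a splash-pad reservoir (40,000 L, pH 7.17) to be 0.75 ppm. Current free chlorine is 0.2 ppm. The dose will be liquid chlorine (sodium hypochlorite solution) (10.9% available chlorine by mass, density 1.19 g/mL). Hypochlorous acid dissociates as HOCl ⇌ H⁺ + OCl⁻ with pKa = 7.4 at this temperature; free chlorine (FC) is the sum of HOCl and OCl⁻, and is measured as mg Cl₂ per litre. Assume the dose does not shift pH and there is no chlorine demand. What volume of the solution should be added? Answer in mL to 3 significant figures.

[OCl⁻]/[HOCl] = 10^(pH − pKa) = 10^(7.17 − 7.4) = 0.5888; fraction as HOCl = 1/(1 + 0.5888) = 0.6294.
Free chlorine required for 0.75 ppm HOCl: 0.75 / 0.6294 = 1.192 ppm.
FC to add: 1.192 − 0.2 = 0.9916 mg/L as Cl₂.
Cl₂ equivalent: 0.9916 mg/L × 40,000 L = 39.67 g.
Product at 10.9% available Cl: 39.67 / 0.109 = 363.9 g.
Volume: 363.9 g ÷ 1.19 g/mL = 305.8 mL.

306 mL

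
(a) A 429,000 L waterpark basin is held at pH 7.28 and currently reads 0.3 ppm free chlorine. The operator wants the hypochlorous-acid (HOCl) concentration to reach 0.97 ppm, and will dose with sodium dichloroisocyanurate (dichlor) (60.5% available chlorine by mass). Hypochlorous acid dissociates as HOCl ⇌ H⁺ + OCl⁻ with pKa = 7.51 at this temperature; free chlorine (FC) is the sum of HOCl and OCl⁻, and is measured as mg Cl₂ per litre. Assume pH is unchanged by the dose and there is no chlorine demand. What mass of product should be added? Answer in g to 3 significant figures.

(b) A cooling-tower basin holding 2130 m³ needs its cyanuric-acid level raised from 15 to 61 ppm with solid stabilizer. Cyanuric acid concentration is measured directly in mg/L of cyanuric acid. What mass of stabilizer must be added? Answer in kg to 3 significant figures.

(a) [OCl⁻]/[HOCl] = 10^(pH − pKa) = 10^(7.28 − 7.51) = 0.5888; fraction as HOCl = 1/(1 + 0.5888) = 0.6294.
(a) Free chlorine required for 0.97 ppm HOCl: 0.97 / 0.6294 = 1.541 ppm.
(a) FC to add: 1.541 − 0.3 = 1.241 mg/L as Cl₂.
(a) Cl₂ equivalent: 1.241 mg/L × 429,000 L = 532.5 g.
(a) Product at 60.5% available Cl: 532.5 / 0.605 = 880.1 g.

(b) Volume: 2130 m³ = 2,130,000 L.
(b) CYA to add: (61 − 15) = 46 mg/L × 2,130,000 L = 97,980 g cyanuric acid.

(a) 880 g; (b) 98.0 kg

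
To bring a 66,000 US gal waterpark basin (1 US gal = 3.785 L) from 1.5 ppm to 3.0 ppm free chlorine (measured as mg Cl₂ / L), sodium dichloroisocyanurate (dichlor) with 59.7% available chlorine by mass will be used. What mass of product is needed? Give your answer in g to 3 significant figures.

Volume: 66,000 US gal × 3.785 L/gal = 249,810 L.
Chlorine deficit: 3.0 − 1.5 = 1.5 ppm = 1.5 mg/L as Cl₂.
Cl₂ equivalent needed: 1.5 mg/L × 249,810 L = 374,700 mg = 374.7 g.
Product at 59.7% available chlorine: 374.7 / 0.597 = 627.7 g.

628 g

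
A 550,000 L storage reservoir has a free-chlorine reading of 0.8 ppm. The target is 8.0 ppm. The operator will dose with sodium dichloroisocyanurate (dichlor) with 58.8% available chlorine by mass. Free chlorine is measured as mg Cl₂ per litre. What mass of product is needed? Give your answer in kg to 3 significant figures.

6.73 kg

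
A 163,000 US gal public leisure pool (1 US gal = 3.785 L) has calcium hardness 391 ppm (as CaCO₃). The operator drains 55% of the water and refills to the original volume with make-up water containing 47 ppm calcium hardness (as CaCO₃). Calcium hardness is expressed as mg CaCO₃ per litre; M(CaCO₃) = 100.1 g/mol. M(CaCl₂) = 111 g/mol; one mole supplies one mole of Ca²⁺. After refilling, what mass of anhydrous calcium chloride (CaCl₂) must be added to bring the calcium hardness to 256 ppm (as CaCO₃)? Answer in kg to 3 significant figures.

37.1 kg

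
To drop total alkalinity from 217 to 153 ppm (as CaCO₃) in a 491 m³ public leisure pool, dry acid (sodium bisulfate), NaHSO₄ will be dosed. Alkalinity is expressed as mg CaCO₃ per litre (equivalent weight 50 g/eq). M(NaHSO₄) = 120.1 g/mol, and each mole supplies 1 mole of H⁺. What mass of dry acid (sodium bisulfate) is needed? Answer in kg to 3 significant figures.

Volume: 491 m³ = 491,000 L.
Alkalinity to neutralize: (217 − 153) = 64 mg/L as CaCO₃ × 491,000 L = 31,420 g as CaCO₃.
Equivalents of H⁺ required: 31,420 ÷ 50 g/eq = 628.5 eq = 628.5 mol NaHSO₄.
Mass of NaHSO₄: 628.5 × 120.1 = 75,480 g.

75.5 kg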